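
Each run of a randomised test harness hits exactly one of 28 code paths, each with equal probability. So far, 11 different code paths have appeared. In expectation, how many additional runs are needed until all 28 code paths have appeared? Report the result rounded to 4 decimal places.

With k distinct code paths already seen, the next new one takes an expected 28/(28-k) runs.
Sum over k = 11,...,27: E = 28/17 + 28/16 + 28/15 + ... + 28/2 + 28/1 = 96.30747.

96.3075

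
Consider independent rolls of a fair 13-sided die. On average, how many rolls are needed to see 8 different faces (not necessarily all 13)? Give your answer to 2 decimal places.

Going from k to k+1 distinct takes a geometric number of rolls with mean 13/(13-k).
Sum over k = 0,...,7: E = 13/13 + 13/12 + 13/11 + ... + 13/7 + 13/6 = 11.658.

11.66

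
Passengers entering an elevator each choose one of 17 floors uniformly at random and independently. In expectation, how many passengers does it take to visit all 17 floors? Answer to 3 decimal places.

58.472

The wait to go from k to k+1 distinct floors is geometric with mean 17/(17-k).
E[T] = 17/17 + 17/16 + 17/15 + ... + 17/2 + 17/1 = 17·H_{17}.
H_{17} = 3.4396, so E[T] = 58.4724.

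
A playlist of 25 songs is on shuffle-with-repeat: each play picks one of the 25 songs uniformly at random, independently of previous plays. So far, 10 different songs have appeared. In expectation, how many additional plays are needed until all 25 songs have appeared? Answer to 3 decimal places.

With k distinct songs already seen, the next new one takes an expected 25/(25-k) plays.
Sum over k = 10,...,24: E = 25/15 + 25/14 + 25/13 + ... + 25/2 + 25/1 = 82.9557.

82.956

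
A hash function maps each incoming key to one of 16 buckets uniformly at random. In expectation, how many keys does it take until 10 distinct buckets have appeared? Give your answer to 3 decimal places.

With k distinct buckets already seen, the next new one arrives after an expected 16/(16-k) keys.
Sum over k = 0,...,9: E = 16/16 + 16/15 + 16/14 + ... + 16/8 + 16/7 = 14.8917.

14.892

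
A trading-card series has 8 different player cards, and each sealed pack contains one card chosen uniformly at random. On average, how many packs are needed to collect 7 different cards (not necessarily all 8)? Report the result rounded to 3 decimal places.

13.743

With k distinct cards already seen, the next new one arrives after an expected 8/(8-k) packs.
Sum over k = 0,...,6: E = 8/8 + 8/7 + 8/6 + ... + 8/3 + 8/2 = 13.7429.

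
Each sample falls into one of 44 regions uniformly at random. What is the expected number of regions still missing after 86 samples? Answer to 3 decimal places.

6.093

For each region, P(unseen after 86) = (43/44)^86 = 0.1385.
By linearity of expectation, E[unseen] = 44·(43/44)^86 = 6.0927.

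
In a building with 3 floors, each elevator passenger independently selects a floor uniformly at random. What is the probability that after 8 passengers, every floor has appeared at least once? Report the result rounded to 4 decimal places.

By inclusion–exclusion over which floors are missing,
P(all seen) = Σ_{j=0}^{3} (-1)^j C(3,j)((3-j)/3)^8
= 1.00000 - 0.11706 + 0.00046 - 0.00000
= 0.88340.

0.8834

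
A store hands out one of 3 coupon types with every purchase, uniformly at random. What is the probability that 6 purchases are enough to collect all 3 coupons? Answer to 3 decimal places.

Let A_i be the event that coupon i is missing after 6 purchases. By inclusion–exclusion on the A_i,
P(all seen) = Σ_{j=0}^{3} (-1)^j C(3,j)((3-j)/3)^6
= 1.0000 - 0.2634 + 0.0041 - 0.0000
= 0.7407.

0.741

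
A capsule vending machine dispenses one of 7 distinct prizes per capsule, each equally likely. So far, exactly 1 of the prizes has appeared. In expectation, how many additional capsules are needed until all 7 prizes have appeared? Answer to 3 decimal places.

17.150

The wait to go from k to k+1 distinct prizes is geometric with mean 7/(7-k).
Sum over k = 1,...,6: E = 7/6 + 7/5 + 7/4 + 7/3 + 7/2 + 7/1 = 17.1500.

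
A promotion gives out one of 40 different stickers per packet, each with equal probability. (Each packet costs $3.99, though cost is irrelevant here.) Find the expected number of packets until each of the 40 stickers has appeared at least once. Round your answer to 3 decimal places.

After k distinct stickers have appeared, the next packet gives a new one with probability (40-k)/40, so the expected wait for the (k+1)-th is 40/(40-k).
E[T] = 40/40 + 40/39 + 40/38 + ... + 40/2 + 40/1 = 40·H_{40}.
H_{40} = 4.2785, so E[T] = 171.1417.

171.142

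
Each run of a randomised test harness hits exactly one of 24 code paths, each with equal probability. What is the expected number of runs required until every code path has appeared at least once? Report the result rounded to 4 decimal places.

90.6230

Split into phases: going from k distinct to k+1 distinct takes on average 24/(24-k) runs.
E[T] = 24/24 + 24/23 + 24/22 + ... + 24/2 + 24/1 = 24·H_{24}.
H_{24} = 3.77596, so E[T] = 90.62300.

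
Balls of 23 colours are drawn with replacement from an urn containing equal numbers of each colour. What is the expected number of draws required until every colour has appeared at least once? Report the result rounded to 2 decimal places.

85.89

After k distinct colours have appeared, the next draw gives a new one with probability (23-k)/23, so the expected wait for the (k+1)-th is 23/(23-k).
E[T] = 23/23 + 23/22 + 23/21 + ... + 23/2 + 23/1 = 23·H_{23}.
H_{23} = 3.734, so E[T] = 85.889.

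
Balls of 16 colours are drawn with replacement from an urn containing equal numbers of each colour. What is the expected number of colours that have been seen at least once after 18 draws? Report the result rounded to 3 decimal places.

For each colour, P(seen in 18 draws) = 1 - (15/16)^18 = 0.6870.
By linearity of expectation, E[distinct seen] = 16·(1 - (15/16)^18) = 10.9927.

10.993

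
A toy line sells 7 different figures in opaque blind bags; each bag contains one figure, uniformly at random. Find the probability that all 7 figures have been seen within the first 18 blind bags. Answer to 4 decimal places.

By inclusion–exclusion over which figures are missing,
P(all seen) = Σ_{j=0}^{7} (-1)^j C(7,j)((7-j)/7)^18
= 1.00000 - 0.43657 + 0.04919 - 0.00148 + 0.00001 - 0.00000 + 0.00000 - 0.00000
= 0.61115.

0.6112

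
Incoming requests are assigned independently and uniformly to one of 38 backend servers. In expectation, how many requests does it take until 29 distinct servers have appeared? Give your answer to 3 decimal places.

With k distinct servers already seen, the next new one arrives after an expected 38/(38-k) requests.
Sum over k = 0,...,28: E = 38/38 + 38/37 + 38/36 + ... + 38/11 + 38/10 = 53.1595.

53.159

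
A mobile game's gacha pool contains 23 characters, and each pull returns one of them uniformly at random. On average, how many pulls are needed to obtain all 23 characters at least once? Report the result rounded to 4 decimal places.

85.8887

The wait to go from k to k+1 distinct characters is geometric with mean 23/(23-k).
E[T] = 23/23 + 23/22 + 23/21 + ... + 23/2 + 23/1 = 23·H_{23}.
H_{23} = 3.73429, so E[T] = 85.88870.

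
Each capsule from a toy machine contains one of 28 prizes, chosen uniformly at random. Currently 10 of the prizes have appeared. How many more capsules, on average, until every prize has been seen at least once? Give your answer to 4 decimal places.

With k distinct prizes already seen, the next new one takes an expected 28/(28-k) capsules.
Sum over k = 10,...,27: E = 28/18 + 28/17 + 28/16 + ... + 28/2 + 28/1 = 97.86303.

97.8630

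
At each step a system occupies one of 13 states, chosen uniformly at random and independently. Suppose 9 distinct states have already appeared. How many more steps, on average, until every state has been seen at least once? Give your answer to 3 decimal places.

27.083

The wait to go from k to k+1 distinct states is geometric with mean 13/(13-k).
Sum over k = 9,...,12: E = 13/4 + 13/3 + 13/2 + 13/1 = 27.0833.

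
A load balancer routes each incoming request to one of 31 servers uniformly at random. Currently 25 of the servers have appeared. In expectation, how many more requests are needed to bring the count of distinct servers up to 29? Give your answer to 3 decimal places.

The wait to go from k to k+1 distinct servers is geometric with mean 31/(31-k).
Sum over k = 25,...,28: E = 31/6 + 31/5 + 31/4 + 31/3 = 29.4500.

29.450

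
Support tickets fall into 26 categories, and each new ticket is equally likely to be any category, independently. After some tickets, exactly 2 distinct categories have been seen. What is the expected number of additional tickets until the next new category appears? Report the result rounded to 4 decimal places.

The number of tickets until the next new category is geometric with success probability 24/26, so its mean is 26/24.
E = 26/24 = 1.08333.

1.0833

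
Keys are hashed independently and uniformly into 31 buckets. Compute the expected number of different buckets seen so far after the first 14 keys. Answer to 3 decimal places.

11.412

For each bucket, P(seen in 14 keys) = 1 - (30/31)^14 = 0.3681.
By linearity of expectation, E[distinct seen] = 31·(1 - (30/31)^14) = 11.4118.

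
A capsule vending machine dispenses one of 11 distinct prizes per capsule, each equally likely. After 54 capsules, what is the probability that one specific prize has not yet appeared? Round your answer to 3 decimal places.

0.006

On each capsule the fixed prize fails to appear with probability 10/11.
P(still missing after 54) = (10/11)^54 = 0.0058.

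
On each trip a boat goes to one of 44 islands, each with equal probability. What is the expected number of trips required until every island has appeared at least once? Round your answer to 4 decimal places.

192.3999

After k distinct islands have appeared, the next trip gives a new one with probability (44-k)/44, so the expected wait for the (k+1)-th is 44/(44-k).
E[T] = 44/44 + 44/43 + 44/42 + ... + 44/2 + 44/1 = 44·H_{44}.
H_{44} = 4.37273, so E[T] = 192.39994.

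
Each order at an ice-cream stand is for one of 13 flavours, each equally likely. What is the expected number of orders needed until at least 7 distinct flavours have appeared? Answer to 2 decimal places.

With k distinct flavours already seen, the next new one arrives after an expected 13/(13-k) orders.
Sum over k = 0,...,6: E = 13/13 + 13/12 + 13/11 + ... + 13/8 + 13/7 = 9.492.

9.49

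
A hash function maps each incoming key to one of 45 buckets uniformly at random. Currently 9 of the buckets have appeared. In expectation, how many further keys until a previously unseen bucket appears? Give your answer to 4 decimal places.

Each key yields a new bucket with probability (45-9)/45 = 36/45, so the wait is geometric with mean 45/36.
E = 45/36 = 1.25000.

1.2500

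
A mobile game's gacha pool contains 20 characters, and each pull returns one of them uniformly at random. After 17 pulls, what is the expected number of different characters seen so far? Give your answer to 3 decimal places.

11.638

For each character, P(seen in 17 pulls) = 1 - (19/20)^17 = 0.5819.
By linearity of expectation, E[distinct seen] = 20·(1 - (19/20)^17) = 11.6376.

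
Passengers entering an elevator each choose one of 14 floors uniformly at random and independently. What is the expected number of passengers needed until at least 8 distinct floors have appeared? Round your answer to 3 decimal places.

11.222

With k distinct floors already seen, the next new one arrives after an expected 14/(14-k) passengers.
Sum over k = 0,...,7: E = 14/14 + 14/13 + 14/12 + ... + 14/8 + 14/7 = 11.2219.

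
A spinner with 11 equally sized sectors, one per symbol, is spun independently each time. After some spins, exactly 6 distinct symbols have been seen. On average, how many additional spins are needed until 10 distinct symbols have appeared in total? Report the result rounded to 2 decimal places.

14.12

From k distinct to k+1 distinct takes on average 11/(11-k) spins.
Sum over k = 6,...,9: E = 11/5 + 11/4 + 11/3 + 11/2 = 14.117.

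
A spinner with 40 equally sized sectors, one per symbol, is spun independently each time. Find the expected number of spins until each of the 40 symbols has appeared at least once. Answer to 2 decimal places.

After k distinct symbols have appeared, the next spin gives a new one with probability (40-k)/40, so the expected wait for the (k+1)-th is 40/(40-k).
E[T] = 40/40 + 40/39 + 40/38 + ... + 40/2 + 40/1 = 40·H_{40}.
H_{40} = 4.279, so E[T] = 171.142.

171.14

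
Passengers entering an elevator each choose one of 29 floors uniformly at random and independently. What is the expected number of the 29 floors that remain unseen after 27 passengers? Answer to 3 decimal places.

For each floor, P(unseen after 27) = (28/29)^27 = 0.3877.
By linearity of expectation, E[unseen] = 29·(28/29)^27 = 11.2439.

11.244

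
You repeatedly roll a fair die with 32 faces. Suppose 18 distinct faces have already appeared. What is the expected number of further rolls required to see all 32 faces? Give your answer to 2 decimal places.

104.05

The wait to go from k to k+1 distinct faces is geometric with mean 32/(32-k).
Sum over k = 18,...,31: E = 32/14 + 32/13 + 32/12 + ... + 32/2 + 32/1 = 104.050.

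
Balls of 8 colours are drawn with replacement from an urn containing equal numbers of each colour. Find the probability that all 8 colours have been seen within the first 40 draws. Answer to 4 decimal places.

Let A_i be the event that colour i is missing after 40 draws. By inclusion–exclusion on the A_i,
P(all seen) = Σ_{j=0}^{8} (-1)^j C(8,j)((8-j)/8)^40
= 1.00000 - 0.03832 + 0.00028 - 0.00000 + 0.00000 - 0.00000 + 0.00000 - 0.00000 + 0.00000
= 0.96196.

0.9620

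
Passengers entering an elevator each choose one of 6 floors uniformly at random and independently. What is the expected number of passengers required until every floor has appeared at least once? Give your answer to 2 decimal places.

14.70

The wait to go from k to k+1 distinct floors is geometric with mean 6/(6-k).
E[T] = 6/6 + 6/5 + 6/4 + 6/3 + 6/2 + 6/1 = 6·H_{6}.
H_{6} = 2.450, so E[T] = 14.700.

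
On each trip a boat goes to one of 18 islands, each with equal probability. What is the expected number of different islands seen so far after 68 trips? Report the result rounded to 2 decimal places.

17.63

For each island, P(seen in 68 trips) = 1 - (17/18)^68 = 0.979.
By linearity of expectation, E[distinct seen] = 18·(1 - (17/18)^68) = 17.631.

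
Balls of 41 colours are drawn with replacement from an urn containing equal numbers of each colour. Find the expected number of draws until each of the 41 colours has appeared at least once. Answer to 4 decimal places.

Split into phases: going from k distinct to k+1 distinct takes on average 41/(41-k) draws.
E[T] = 41/41 + 41/40 + 41/39 + ... + 41/2 + 41/1 = 41·H_{41}.
H_{41} = 4.30293, so E[T] = 176.42026.

176.4203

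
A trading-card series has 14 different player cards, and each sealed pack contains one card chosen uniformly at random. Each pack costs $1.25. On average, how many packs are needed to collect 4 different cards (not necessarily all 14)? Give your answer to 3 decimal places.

4.516

Going from k to k+1 distinct takes a geometric number of packs with mean 14/(14-k).
Sum over k = 0,...,3: E = 14/14 + 14/13 + 14/12 + 14/11 = 4.5163.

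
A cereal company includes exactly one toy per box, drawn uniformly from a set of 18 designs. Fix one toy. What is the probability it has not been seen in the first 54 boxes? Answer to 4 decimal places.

On each box the fixed toy fails to appear with probability 17/18.
P(still missing after 54) = (17/18)^54 = 0.04566.

0.0457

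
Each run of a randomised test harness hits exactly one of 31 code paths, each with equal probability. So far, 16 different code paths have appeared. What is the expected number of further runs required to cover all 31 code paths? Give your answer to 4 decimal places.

The wait to go from k to k+1 distinct code paths is geometric with mean 31/(31-k).
Sum over k = 16,...,30: E = 31/15 + 31/14 + 31/13 + ... + 31/2 + 31/1 = 102.86510.

102.8651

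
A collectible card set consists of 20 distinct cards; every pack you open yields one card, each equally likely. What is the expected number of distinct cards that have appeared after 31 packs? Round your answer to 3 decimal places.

For each card, P(seen in 31 packs) = 1 - (19/20)^31 = 0.7961.
By linearity of expectation, E[distinct seen] = 20·(1 - (19/20)^31) = 15.9219.

15.922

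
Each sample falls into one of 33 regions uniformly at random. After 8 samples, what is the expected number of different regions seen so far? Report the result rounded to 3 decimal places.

For each region, P(seen in 8 samples) = 1 - (32/33)^8 = 0.2182.
By linearity of expectation, E[distinct seen] = 33·(1 - (32/33)^8) = 7.2010.

7.201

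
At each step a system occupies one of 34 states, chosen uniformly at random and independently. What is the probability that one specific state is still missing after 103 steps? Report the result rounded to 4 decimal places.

On each step the fixed state fails to appear with probability 33/34.
P(still missing after 103) = (33/34)^103 = 0.04620.

0.0462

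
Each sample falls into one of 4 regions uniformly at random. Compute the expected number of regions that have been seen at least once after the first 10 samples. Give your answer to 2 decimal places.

3.77

For each region, P(seen in 10 samples) = 1 - (3/4)^10 = 0.944.
By linearity of expectation, E[distinct seen] = 4·(1 - (3/4)^10) = 3.775.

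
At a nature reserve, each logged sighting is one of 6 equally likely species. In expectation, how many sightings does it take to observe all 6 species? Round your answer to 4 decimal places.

After k distinct species have appeared, the next sighting gives a new one with probability (6-k)/6, so the expected wait for the (k+1)-th is 6/(6-k).
E[T] = 6/6 + 6/5 + 6/4 + 6/3 + 6/2 + 6/1 = 6·H_{6}.
H_{6} = 2.45000, so E[T] = 14.70000.

14.7000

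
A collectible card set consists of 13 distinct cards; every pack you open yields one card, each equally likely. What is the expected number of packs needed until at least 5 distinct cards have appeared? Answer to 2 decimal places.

With k distinct cards already seen, the next new one arrives after an expected 13/(13-k) packs.
Sum over k = 0,...,4: E = 13/13 + 13/12 + 13/11 + 13/10 + 13/9 = 6.010.

6.01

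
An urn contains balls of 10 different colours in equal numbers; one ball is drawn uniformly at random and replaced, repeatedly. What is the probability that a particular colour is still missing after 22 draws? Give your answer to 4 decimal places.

Each draw misses the fixed colour with probability (10-1)/10 = 9/10, independently.
P(still missing after 22) = (9/10)^22 = 0.09848.

0.0985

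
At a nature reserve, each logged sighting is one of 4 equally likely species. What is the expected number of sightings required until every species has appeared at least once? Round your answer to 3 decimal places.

After k distinct species have appeared, the next sighting gives a new one with probability (4-k)/4, so the expected wait for the (k+1)-th is 4/(4-k).
E[T] = 4/4 + 4/3 + 4/2 + 4/1 = 4·H_{4}.
H_{4} = 2.0833, so E[T] = 8.3333.

8.333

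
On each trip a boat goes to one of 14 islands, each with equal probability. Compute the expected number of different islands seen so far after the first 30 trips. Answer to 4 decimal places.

12.4844

For each island, P(seen in 30 trips) = 1 - (13/14)^30 = 0.89174.
By linearity of expectation, E[distinct seen] = 14·(1 - (13/14)^30) = 12.48439.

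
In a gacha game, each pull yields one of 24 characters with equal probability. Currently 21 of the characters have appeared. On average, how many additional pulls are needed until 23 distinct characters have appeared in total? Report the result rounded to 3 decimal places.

20.000

With k distinct characters already seen, the next new one takes an expected 24/(24-k) pulls.
Sum over k = 21,...,22: E = 24/3 + 24/2 = 20.0000.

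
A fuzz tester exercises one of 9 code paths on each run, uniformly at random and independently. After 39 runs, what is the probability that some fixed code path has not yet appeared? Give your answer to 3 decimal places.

On each run the fixed code path fails to appear with probability 8/9.
P(still missing after 39) = (8/9)^39 = 0.0101.

0.010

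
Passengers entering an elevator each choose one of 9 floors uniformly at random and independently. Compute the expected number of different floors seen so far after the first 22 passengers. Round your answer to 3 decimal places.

8.326

For each floor, P(seen in 22 passengers) = 1 - (8/9)^22 = 0.9251.
By linearity of expectation, E[distinct seen] = 9·(1 - (8/9)^22) = 8.3256.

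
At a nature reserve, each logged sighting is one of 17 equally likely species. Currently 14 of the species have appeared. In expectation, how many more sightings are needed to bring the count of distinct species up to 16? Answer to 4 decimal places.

14.1667

The wait to go from k to k+1 distinct species is geometric with mean 17/(17-k).
Sum over k = 14,...,15: E = 17/3 + 17/2 = 14.16667.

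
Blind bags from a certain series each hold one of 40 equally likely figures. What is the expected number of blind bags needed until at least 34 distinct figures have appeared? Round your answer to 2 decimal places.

With k distinct figures already seen, the next new one arrives after an expected 40/(40-k) blind bags.
Sum over k = 0,...,33: E = 40/40 + 40/39 + 40/38 + ... + 40/8 + 40/7 = 73.142.

73.14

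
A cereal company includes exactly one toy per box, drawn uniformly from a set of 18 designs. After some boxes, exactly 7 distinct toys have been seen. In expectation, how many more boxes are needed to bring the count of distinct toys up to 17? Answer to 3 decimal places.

36.358

The wait to go from k to k+1 distinct toys is geometric with mean 18/(18-k).
Sum over k = 7,...,16: E = 18/11 + 18/10 + 18/9 + ... + 18/3 + 18/2 = 36.3578.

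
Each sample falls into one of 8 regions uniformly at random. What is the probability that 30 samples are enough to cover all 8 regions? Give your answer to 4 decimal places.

0.8593

Let A_i be the event that region i is missing after 30 samples. By inclusion–exclusion on the A_i,
P(all seen) = Σ_{j=0}^{8} (-1)^j C(8,j)((8-j)/8)^30
= 1.00000 - 0.14566 + 0.00500 - 0.00004 + 0.00000 - 0.00000 + 0.00000 - 0.00000 + 0.00000
= 0.85930.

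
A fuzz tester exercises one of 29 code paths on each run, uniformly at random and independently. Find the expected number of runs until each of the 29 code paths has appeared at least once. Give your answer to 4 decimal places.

114.8880

The wait to go from k to k+1 distinct code paths is geometric with mean 29/(29-k).
E[T] = 29/29 + 29/28 + 29/27 + ... + 29/2 + 29/1 = 29·H_{29}.
H_{29} = 3.96165, so E[T] = 114.88796.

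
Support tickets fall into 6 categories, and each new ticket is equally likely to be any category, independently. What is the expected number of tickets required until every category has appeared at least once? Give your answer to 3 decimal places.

14.700

After k distinct categories have appeared, the next ticket gives a new one with probability (6-k)/6, so the expected wait for the (k+1)-th is 6/(6-k).
E[T] = 6/6 + 6/5 + 6/4 + 6/3 + 6/2 + 6/1 = 6·H_{6}.
H_{6} = 2.4500, so E[T] = 14.7000.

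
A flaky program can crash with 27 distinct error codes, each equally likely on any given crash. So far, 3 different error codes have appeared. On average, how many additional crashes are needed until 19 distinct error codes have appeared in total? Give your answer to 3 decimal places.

28.569

With k distinct error codes already seen, the next new one takes an expected 27/(27-k) crashes.
Sum over k = 3,...,18: E = 27/24 + 27/23 + 27/22 + ... + 27/10 + 27/9 = 28.5687.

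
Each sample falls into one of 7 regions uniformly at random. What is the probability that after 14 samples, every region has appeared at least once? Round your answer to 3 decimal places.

Let A_i be the event that region i is missing after 14 samples. By inclusion–exclusion on the A_i,
P(all seen) = Σ_{j=0}^{7} (-1)^j C(7,j)((7-j)/7)^14
= 1.0000 - 0.8088 + 0.1890 - 0.0139 + 0.0002 - 0.0000 + 0.0000 - 0.0000
= 0.3666.

0.367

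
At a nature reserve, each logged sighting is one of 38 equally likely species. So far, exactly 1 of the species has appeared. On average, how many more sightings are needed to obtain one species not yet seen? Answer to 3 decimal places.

The number of sightings until the next new species is geometric with success probability 37/38, so its mean is 38/37.
E = 38/37 = 1.0270.

1.027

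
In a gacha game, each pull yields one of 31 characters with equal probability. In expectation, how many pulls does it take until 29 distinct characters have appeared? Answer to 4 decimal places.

78.3446

With k distinct characters already seen, the next new one arrives after an expected 31/(31-k) pulls.
Sum over k = 0,...,28: E = 31/31 + 31/30 + 31/29 + ... + 31/4 + 31/3 = 78.34460.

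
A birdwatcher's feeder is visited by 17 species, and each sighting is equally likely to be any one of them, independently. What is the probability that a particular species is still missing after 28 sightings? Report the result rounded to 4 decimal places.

On each sighting the fixed species fails to appear with probability 16/17.
P(still missing after 28) = (16/17)^28 = 0.18314.

0.1831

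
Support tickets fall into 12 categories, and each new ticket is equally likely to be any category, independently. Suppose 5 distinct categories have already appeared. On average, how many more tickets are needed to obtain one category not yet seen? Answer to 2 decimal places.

Each ticket yields a new category with probability (12-5)/12 = 7/12, so the wait is geometric with mean 12/7.
E = 12/7 = 1.714.

1.71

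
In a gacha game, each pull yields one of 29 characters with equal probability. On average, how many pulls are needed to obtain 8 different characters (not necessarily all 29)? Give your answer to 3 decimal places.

9.173

With k distinct characters already seen, the next new one arrives after an expected 29/(29-k) pulls.
Sum over k = 0,...,7: E = 29/29 + 29/28 + 29/27 + ... + 29/23 + 29/22 = 9.1726.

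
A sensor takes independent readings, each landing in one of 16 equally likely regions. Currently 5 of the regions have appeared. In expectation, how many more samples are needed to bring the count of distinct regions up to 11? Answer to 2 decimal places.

With k distinct regions already seen, the next new one takes an expected 16/(16-k) samples.
Sum over k = 5,...,10: E = 16/11 + 16/10 + 16/9 + 16/8 + 16/7 + 16/6 = 11.785.

11.78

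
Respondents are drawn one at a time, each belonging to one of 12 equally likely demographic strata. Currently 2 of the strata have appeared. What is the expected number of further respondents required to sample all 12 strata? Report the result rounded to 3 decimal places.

With k distinct strata already seen, the next new one takes an expected 12/(12-k) respondents.
Sum over k = 2,...,11: E = 12/10 + 12/9 + 12/8 + ... + 12/2 + 12/1 = 35.1476.

35.148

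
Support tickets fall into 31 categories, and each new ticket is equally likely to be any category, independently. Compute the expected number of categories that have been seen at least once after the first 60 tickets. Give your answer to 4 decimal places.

26.6655

For each category, P(seen in 60 tickets) = 1 - (30/31)^60 = 0.86018.
By linearity of expectation, E[distinct seen] = 31·(1 - (30/31)^60) = 26.66554.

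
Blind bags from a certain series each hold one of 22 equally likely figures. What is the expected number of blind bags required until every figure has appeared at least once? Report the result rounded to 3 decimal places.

81.198

The wait to go from k to k+1 distinct figures is geometric with mean 22/(22-k).
E[T] = 22/22 + 22/21 + 22/20 + ... + 22/2 + 22/1 = 22·H_{22}.
H_{22} = 3.6908, so E[T] = 81.1979.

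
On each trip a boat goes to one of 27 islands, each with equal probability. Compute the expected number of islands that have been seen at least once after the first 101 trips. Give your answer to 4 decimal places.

For each island, P(seen in 101 trips) = 1 - (26/27)^101 = 0.97789.
By linearity of expectation, E[distinct seen] = 27·(1 - (26/27)^101) = 26.40306.

26.4031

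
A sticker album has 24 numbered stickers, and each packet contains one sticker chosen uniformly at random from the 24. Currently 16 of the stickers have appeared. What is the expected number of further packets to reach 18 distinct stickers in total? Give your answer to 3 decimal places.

From k distinct to k+1 distinct takes on average 24/(24-k) packets.
Sum over k = 16,...,17: E = 24/8 + 24/7 = 6.4286.

6.429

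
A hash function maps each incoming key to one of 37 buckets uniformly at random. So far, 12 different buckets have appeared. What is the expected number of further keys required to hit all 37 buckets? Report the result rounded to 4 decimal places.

With k distinct buckets already seen, the next new one takes an expected 37/(37-k) keys.
Sum over k = 12,...,36: E = 37/25 + 37/24 + 37/23 + ... + 37/2 + 37/1 = 141.19045.

141.1905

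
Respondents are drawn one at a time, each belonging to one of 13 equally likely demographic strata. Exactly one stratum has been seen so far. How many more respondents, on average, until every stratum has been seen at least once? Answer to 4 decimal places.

40.3417

The wait to go from k to k+1 distinct strata is geometric with mean 13/(13-k).
Sum over k = 1,...,12: E = 13/12 + 13/11 + 13/10 + ... + 13/2 + 13/1 = 40.34174.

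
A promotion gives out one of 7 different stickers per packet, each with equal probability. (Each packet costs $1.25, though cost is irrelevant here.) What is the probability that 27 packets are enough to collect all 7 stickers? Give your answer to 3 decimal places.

0.893

Let A_i be the event that sticker i is missing after 27 packets. By inclusion–exclusion on the A_i,
P(all seen) = Σ_{j=0}^{7} (-1)^j C(7,j)((7-j)/7)^27
= 1.0000 - 0.1090 + 0.0024 - 0.0000 + 0.0000 - 0.0000 + 0.0000 - 0.0000
= 0.8933.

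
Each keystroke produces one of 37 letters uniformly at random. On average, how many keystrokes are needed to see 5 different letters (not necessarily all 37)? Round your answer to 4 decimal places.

5.2944

With k distinct letters already seen, the next new one arrives after an expected 37/(37-k) keystrokes.
Sum over k = 0,...,4: E = 37/37 + 37/36 + 37/35 + 37/34 + 37/33 = 5.29437.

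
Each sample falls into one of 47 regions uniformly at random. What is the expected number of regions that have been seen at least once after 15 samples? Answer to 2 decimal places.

12.96

For each region, P(seen in 15 samples) = 1 - (46/47)^15 = 0.276.
By linearity of expectation, E[distinct seen] = 47·(1 - (46/47)^15) = 12.959.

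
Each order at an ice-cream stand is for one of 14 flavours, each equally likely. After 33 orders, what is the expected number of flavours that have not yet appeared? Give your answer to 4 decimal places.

For each flavour, P(unseen after 33) = (13/14)^33 = 0.08668.
By linearity of expectation, E[unseen] = 14·(13/14)^33 = 1.21348.

1.2135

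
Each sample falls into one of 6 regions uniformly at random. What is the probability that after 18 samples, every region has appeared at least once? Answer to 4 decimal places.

By inclusion–exclusion over which regions are missing,
P(all seen) = Σ_{j=0}^{6} (-1)^j C(6,j)((6-j)/6)^18
= 1.00000 - 0.22537 + 0.01015 - 0.00008 + 0.00000 - 0.00000 + 0.00000
= 0.78471.

0.7847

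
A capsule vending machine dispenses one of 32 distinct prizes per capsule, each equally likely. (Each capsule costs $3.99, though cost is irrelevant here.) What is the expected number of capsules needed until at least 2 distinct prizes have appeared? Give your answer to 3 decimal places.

2.032

Going from k to k+1 distinct takes a geometric number of capsules with mean 32/(32-k).
Sum over k = 0,...,1: E = 32/32 + 32/31 = 2.0323.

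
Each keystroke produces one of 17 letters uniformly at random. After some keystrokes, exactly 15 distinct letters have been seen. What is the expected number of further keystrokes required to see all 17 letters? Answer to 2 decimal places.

With k distinct letters already seen, the next new one takes an expected 17/(17-k) keystrokes.
Sum over k = 15,...,16: E = 17/2 + 17/1 = 25.500.

25.50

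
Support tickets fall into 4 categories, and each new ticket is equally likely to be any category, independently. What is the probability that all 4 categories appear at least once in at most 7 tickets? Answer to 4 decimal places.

By inclusion–exclusion over which categories are missing,
P(all seen) = Σ_{j=0}^{4} (-1)^j C(4,j)((4-j)/4)^7
= 1.00000 - 0.53394 + 0.04688 - 0.00024 + 0.00000
= 0.51270.

0.5127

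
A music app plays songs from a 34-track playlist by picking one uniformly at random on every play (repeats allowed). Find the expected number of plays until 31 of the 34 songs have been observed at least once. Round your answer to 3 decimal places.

With k distinct songs already seen, the next new one arrives after an expected 34/(34-k) plays.
Sum over k = 0,...,30: E = 34/34 + 34/33 + 34/32 + ... + 34/5 + 34/4 = 77.6858.

77.686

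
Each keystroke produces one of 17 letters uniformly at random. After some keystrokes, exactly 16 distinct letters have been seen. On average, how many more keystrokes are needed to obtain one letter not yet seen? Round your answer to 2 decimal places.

Each keystroke yields a new letter with probability (17-16)/17 = 1/17, so the wait is geometric with mean 17/1.
E = 17/1 = 17.000.

17.00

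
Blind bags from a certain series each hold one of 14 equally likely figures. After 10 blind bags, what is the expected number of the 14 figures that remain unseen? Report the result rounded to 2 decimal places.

For each figure, P(unseen after 10) = (13/14)^10 = 0.477.
By linearity of expectation, E[unseen] = 14·(13/14)^10 = 6.672.

6.67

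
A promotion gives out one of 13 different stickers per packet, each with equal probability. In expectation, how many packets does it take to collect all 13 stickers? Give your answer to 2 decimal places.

After k distinct stickers have appeared, the next packet gives a new one with probability (13-k)/13, so the expected wait for the (k+1)-th is 13/(13-k).
E[T] = 13/13 + 13/12 + 13/11 + ... + 13/2 + 13/1 = 13·H_{13}.
H_{13} = 3.180, so E[T] = 41.342.

41.34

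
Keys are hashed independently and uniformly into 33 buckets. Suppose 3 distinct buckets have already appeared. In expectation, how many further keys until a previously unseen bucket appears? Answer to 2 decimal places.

Each key yields a new bucket with probability (33-3)/33 = 30/33, so the wait is geometric with mean 33/30.
E = 33/30 = 1.100.

1.10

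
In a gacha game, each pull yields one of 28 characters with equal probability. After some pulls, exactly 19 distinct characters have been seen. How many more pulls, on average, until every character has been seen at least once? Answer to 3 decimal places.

79.211

The wait to go from k to k+1 distinct characters is geometric with mean 28/(28-k).
Sum over k = 19,...,27: E = 28/9 + 28/8 + 28/7 + ... + 28/2 + 28/1 = 79.2111.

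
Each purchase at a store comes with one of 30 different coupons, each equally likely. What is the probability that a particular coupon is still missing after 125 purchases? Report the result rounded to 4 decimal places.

0.0144

On each purchase the fixed coupon fails to appear with probability 29/30.
P(still missing after 125) = (29/30)^125 = 0.01444.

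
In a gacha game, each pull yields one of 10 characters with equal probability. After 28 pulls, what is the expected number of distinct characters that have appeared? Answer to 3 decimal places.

9.477

For each character, P(seen in 28 pulls) = 1 - (9/10)^28 = 0.9477.
By linearity of expectation, E[distinct seen] = 10·(1 - (9/10)^28) = 9.4767.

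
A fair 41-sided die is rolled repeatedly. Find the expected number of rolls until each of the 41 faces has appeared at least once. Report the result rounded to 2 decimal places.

Split into phases: going from k distinct to k+1 distinct takes on average 41/(41-k) rolls.
E[T] = 41/41 + 41/40 + 41/39 + ... + 41/2 + 41/1 = 41·H_{41}.
H_{41} = 4.303, so E[T] = 176.420.

176.42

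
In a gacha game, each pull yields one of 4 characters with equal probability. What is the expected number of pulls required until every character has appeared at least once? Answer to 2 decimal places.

8.33

The wait to go from k to k+1 distinct characters is geometric with mean 4/(4-k).
E[T] = 4/4 + 4/3 + 4/2 + 4/1 = 4·H_{4}.
H_{4} = 2.083, so E[T] = 8.333.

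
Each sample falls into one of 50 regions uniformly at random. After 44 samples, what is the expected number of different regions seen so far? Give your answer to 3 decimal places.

29.445

For each region, P(seen in 44 samples) = 1 - (49/50)^44 = 0.5889.
By linearity of expectation, E[distinct seen] = 50·(1 - (49/50)^44) = 29.4450.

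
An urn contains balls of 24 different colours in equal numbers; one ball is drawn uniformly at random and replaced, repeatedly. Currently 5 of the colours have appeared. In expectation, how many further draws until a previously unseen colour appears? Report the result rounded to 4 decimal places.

The number of draws until the next new colour is geometric with success probability 19/24, so its mean is 24/19.
E = 24/19 = 1.26316.

1.2632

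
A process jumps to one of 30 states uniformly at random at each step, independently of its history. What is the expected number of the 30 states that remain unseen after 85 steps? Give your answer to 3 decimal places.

1.681

For each state, P(unseen after 85) = (29/30)^85 = 0.0560.
By linearity of expectation, E[unseen] = 30·(29/30)^85 = 1.6813.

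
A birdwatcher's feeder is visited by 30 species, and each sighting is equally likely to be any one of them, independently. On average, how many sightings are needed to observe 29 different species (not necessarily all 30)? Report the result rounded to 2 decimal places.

89.85

With k distinct species already seen, the next new one arrives after an expected 30/(30-k) sightings.
Sum over k = 0,...,28: E = 30/30 + 30/29 + 30/28 + ... + 30/3 + 30/2 = 89.850.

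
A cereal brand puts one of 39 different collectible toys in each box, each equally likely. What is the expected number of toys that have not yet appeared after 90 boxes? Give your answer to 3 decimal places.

For each toy, P(unseen after 90) = (38/39)^90 = 0.0965.
By linearity of expectation, E[unseen] = 39·(38/39)^90 = 3.7651.

3.765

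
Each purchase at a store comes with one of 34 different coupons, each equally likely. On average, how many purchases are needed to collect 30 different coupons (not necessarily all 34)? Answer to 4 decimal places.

Going from k to k+1 distinct takes a geometric number of purchases with mean 34/(34-k).
Sum over k = 0,...,29: E = 34/34 + 34/33 + 34/32 + ... + 34/6 + 34/5 = 69.18581.

69.1858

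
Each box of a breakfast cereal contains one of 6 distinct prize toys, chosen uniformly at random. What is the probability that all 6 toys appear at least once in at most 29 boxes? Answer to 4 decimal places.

0.9698

Let A_i be the event that toy i is missing after 29 boxes. By inclusion–exclusion on the A_i,
P(all seen) = Σ_{j=0}^{6} (-1)^j C(6,j)((6-j)/6)^29
= 1.00000 - 0.03033 + 0.00012 - 0.00000 + 0.00000 - 0.00000 + 0.00000
= 0.96979.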